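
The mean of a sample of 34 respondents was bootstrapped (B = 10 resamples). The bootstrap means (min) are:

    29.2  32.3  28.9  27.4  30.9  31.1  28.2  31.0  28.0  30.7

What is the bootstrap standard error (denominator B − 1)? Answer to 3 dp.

Bootstrap SE is the standard deviation of the 10 replicate means.
Mean of replicates: (29.2 + 32.3 + 28.9 + 27.4 + 30.9 + 31.1 + 28.2 + 31.0 + 28.0 + 30.7) / 10 = 297.7000 / 10 = 29.7700
Sum of squared deviations: (−0.5700)² + (+2.5300)² + (−0.8700)² + (−2.3700)² + (+1.1300)² + (+1.3300)² + (−1.5700)² + (+1.2300)² + (−1.7700)² + (+0.9300)² = 24.1210
Variance = 24.1210 / 9 = 2.6801
SE* = √2.6801

SE* = 1.637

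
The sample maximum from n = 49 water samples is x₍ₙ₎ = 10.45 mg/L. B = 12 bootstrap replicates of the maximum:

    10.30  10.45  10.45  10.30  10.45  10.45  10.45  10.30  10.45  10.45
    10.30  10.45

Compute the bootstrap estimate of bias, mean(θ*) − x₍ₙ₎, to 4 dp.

mean(θ*) = (10.30 + 10.45 + 10.45 + 10.30 + 10.45 + 10.45 + 10.45 + 10.30 + 10.45 + 10.45 + 10.30 + 10.45) / 12 = 10.40000
bias = 10.40000 − 10.45

bias = −0.0500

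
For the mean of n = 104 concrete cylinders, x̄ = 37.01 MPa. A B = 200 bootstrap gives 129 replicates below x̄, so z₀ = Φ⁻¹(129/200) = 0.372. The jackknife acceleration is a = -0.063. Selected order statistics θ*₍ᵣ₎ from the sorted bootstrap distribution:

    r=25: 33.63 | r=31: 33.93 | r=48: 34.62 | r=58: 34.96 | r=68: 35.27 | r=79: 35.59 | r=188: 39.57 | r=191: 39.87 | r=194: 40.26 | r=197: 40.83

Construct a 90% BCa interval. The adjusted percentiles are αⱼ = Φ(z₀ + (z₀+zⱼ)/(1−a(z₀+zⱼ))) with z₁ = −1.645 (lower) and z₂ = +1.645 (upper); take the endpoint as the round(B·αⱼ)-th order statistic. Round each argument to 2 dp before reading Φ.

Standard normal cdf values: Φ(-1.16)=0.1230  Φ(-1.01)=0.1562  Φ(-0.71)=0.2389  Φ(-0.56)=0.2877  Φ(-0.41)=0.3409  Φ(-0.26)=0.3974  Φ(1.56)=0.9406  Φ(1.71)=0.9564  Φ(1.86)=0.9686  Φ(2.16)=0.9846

(33.93, 40.83)

Lower: z₀ + z₁ = 0.372 + (-1.645) = -1.273; 1 − a(z₀+z₁) = 1 − (-0.063)(-1.273) = 0.9198; argument = 0.372 + (-1.273)/0.9198 = -1.0120 → -1.01.
α₁ = Φ(-1.01) = 0.1562; rank = round(200 × 0.1562) = 31; θ*₍31₎ = 33.93.
Upper: z₀ + z₂ = 2.017; 1 − a(z₀+z₂) = 1.1271; argument = 2.1616 → 2.16; α₂ = 0.9846; rank = 197; θ*₍197₎ = 40.83.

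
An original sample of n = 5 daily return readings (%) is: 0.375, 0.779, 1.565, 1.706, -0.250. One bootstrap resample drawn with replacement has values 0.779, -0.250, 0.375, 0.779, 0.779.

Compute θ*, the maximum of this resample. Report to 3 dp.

θ* = 0.779

Maximum = 0.779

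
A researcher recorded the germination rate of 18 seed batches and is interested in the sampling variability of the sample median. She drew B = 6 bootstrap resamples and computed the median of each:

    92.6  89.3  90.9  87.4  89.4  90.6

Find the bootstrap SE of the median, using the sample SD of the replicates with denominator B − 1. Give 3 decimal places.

SE* = 1.763

Bootstrap SE is the standard deviation of the 6 replicate medians.
Mean of replicates: (92.6 + 89.3 + 90.9 + 87.4 + 89.4 + 90.6) / 6 = 540.2000 / 6 = 90.0333
Sum of squared deviations: (+2.5667)² + (−0.7333)² + (+0.8667)² + (−2.6333)² + (−0.6333)² + (+0.5667)² = 15.5333
Variance = 15.5333 / 5 = 3.1067
SE* = √3.1067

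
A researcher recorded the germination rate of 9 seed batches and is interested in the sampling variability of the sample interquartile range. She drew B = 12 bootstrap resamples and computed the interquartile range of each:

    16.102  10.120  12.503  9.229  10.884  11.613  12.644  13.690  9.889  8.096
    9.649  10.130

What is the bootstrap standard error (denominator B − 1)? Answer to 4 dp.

Bootstrap SE is the standard deviation of the 12 replicate interquartile ranges.
Mean of replicates: (16.102 + 10.120 + 12.503 + 9.229 + 10.884 + 11.613 + 12.644 + 13.690 + 9.889 + 8.096 + 9.649 + 10.130) / 12 = 134.54900 / 12 = 11.21242
Sum of squared deviations: (+4.88958)² + (−1.09242)² + (+1.29058)² + (−1.98342)² + (−0.32842)² + (+0.40058)² + (+1.43158)² + (+2.47758)² + (−1.32342)² + (−3.11642)² + (−1.56342)² + (−1.08242)² = 54.23650
Variance = 54.23650 / 11 = 4.93059
SE* = √4.93059

SE* = 2.2205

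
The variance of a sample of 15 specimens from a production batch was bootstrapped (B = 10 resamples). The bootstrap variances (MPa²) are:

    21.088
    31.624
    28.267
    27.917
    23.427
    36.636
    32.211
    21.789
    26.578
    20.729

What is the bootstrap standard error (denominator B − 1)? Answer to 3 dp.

SE* = 5.356

Bootstrap SE is the standard deviation of the 10 replicate variances.
Mean of replicates: (21.088 + 31.624 + 28.267 + 27.917 + 23.427 + 36.636 + 32.211 + 21.789 + 26.578 + 20.729) / 10 = 270.2660 / 10 = 27.0266
Sum of squared deviations: (−5.9386)² + (+4.5974)² + (+1.2404)² + (+0.8904)² + (−3.5996)² + (+9.6094)² + (+5.1844)² + (−5.2376)² + (−0.4486)² + (−6.2976)² = 258.2036
Variance = 258.2036 / 9 = 28.6893
SE* = √28.6893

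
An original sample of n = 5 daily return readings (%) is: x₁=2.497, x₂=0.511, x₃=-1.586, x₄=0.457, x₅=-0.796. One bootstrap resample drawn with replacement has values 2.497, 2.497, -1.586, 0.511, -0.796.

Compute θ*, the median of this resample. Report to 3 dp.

Sorted: -1.586, -0.796, 0.511, 2.497, 2.497
Median = middle value = 0.511

θ* = 0.511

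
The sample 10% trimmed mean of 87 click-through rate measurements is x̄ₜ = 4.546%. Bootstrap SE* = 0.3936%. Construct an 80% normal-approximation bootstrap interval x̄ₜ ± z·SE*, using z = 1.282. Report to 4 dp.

(4.0414, 5.0506)

Margin = 1.282 × 0.3936 = 0.50460
Interval: 4.546 ± 0.50460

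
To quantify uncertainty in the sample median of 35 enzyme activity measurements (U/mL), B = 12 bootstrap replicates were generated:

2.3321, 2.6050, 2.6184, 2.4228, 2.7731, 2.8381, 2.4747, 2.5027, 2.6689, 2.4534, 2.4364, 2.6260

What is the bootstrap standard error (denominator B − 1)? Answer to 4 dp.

Bootstrap SE is the standard deviation of the 12 replicate medians.
Mean of replicates: (2.3321 + 2.6050 + 2.6184 + 2.4228 + 2.7731 + 2.8381 + 2.4747 + 2.5027 + 2.6689 + 2.4534 + 2.4364 + 2.6260) / 12 = 30.75160 / 12 = 2.56263
Sum of squared deviations: (−0.23053)² + (+0.04237)² + (+0.05577)² + (−0.13983)² + (+0.21047)² + (+0.27547)² + (−0.08793)² + (−0.05993)² + (+0.10627)² + (−0.10923)² + (−0.12623)² + (+0.06337)² = 0.25228
Variance = 0.25228 / 11 = 0.02293
SE* = √0.02293

SE* = 0.1514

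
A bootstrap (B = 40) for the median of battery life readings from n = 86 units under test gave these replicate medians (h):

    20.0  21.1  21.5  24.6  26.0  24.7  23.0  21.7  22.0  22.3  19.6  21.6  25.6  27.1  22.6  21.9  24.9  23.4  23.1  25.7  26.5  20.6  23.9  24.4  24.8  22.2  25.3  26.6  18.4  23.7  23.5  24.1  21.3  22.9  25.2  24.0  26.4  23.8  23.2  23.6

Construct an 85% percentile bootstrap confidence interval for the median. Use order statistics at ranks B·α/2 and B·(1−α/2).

Sorted replicates: 18.4, 19.6, 20.0, 20.6, 21.1, 21.3, 21.5, 21.6, 21.7, 21.9, 22.0, 22.2, 22.3, 22.6, 22.9, 23.0, 23.1, 23.2, 23.4, 23.5, 23.6, 23.7, 23.8, 23.9, 24.0, 24.1, 24.4, 24.6, 24.7, 24.8, 24.9, 25.2, 25.3, 25.6, 25.7, 26.0, 26.4, 26.5, 26.6, 27.1
α = 0.15; lower rank = 40 × 0.075 = 3; upper rank = 40 × 0.925 = 37.
The 3rd smallest replicate is 20.0; the 37th is 26.4.

(20.0, 26.4)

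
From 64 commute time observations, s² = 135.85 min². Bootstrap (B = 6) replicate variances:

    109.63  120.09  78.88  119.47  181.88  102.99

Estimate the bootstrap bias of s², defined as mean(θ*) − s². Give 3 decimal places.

bias = −17.027

mean(θ*) = (109.63 + 120.09 + 78.88 + 119.47 + 181.88 + 102.99) / 6 = 118.8233
bias = 118.8233 − 135.85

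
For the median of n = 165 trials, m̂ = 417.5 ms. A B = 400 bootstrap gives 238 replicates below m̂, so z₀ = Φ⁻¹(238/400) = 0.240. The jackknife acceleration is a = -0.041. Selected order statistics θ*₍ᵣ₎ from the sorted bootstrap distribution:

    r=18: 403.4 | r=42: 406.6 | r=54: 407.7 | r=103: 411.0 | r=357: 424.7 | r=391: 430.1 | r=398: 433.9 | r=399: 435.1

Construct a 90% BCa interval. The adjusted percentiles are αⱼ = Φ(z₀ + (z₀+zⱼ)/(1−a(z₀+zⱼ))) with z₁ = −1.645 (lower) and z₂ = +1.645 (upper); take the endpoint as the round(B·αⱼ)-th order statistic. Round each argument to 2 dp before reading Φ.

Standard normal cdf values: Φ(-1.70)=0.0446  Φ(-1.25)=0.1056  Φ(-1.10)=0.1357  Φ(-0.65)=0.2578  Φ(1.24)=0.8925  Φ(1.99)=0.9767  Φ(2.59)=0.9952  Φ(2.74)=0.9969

Lower: z₀ + z₁ = 0.240 + (-1.645) = -1.405; 1 − a(z₀+z₁) = 1 − (-0.041)(-1.405) = 0.9424; argument = 0.240 + (-1.405)/0.9424 = -1.2509 → -1.25.
α₁ = Φ(-1.25) = 0.1056; rank = round(400 × 0.1056) = 42; θ*₍42₎ = 406.6.
Upper: z₀ + z₂ = 1.885; 1 − a(z₀+z₂) = 1.0773; argument = 1.9898 → 1.99; α₂ = 0.9767; rank = 391; θ*₍391₎ = 430.1.

(406.6, 430.1)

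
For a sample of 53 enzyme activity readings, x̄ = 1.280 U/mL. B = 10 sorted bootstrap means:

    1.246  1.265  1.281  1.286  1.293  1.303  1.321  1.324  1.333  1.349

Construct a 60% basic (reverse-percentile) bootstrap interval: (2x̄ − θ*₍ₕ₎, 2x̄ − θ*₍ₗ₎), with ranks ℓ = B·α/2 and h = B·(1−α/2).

Percentile endpoints at ranks 2 and 8: θ*₍2₎ = 1.265, θ*₍8₎ = 1.324.
Basic interval reflects these around x̄:
  lower = 2 × 1.280 − 1.324 = 1.236
  upper = 2 × 1.280 − 1.265 = 1.295

(1.236, 1.295)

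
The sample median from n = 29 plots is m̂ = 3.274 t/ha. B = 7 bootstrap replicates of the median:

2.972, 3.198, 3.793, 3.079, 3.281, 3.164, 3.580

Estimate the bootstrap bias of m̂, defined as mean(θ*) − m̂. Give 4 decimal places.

mean(θ*) = (2.972 + 3.198 + 3.793 + 3.079 + 3.281 + 3.164 + 3.580) / 7 = 3.29529
bias = 3.29529 − 3.274

bias = +0.0213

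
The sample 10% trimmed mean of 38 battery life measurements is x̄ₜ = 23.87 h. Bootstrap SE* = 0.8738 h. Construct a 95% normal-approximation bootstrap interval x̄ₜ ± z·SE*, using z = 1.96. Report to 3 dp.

Margin = 1.96 × 0.8738 = 1.7126
Interval: 23.87 ± 1.7126

(22.157, 25.583)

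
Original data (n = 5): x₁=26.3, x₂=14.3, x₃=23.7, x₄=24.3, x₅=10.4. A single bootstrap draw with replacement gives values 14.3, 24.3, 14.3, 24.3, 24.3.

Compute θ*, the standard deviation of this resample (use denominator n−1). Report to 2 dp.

Mean = 20.3000; sum of squared deviations = 120.0000
s² = 120.0000 / 4 = 30.0000
s = √30.0000 = 5.48

θ* = 5.48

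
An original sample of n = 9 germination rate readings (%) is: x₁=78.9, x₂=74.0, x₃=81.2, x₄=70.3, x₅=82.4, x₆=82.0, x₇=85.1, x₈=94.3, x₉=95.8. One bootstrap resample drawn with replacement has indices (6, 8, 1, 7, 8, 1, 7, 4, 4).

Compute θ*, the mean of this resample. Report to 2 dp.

θ* = 82.13

Resample values: 82.0, 94.3, 78.9, 85.1, 94.3, 78.9, 85.1, 70.3, 70.3.
Mean = (82.0 + 94.3 + 78.9 + 85.1 + 94.3 + 78.9 + 85.1 + 70.3 + 70.3) / 9 = 739.20 / 9 = 82.13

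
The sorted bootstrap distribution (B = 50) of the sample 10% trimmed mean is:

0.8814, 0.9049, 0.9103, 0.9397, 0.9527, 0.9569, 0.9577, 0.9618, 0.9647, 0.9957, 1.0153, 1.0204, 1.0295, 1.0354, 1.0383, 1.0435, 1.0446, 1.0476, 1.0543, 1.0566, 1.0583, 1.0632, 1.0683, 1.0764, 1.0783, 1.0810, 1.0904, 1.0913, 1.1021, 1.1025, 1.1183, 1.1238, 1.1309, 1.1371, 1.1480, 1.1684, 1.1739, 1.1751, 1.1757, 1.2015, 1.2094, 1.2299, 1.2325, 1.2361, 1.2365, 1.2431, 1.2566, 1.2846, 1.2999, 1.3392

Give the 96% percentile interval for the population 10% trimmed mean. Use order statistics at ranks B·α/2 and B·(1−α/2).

α = 0.04; lower rank = 50 × 0.020 = 1; upper rank = 50 × 0.980 = 49.
The 1st smallest replicate is 0.8814; the 49th is 1.2999.

(0.8814, 1.2999)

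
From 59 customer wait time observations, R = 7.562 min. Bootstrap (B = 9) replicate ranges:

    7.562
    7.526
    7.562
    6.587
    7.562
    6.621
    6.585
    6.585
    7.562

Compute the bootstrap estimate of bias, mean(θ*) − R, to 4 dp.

mean(θ*) = (7.562 + 7.526 + 7.562 + 6.587 + 7.562 + 6.621 + 6.585 + 6.585 + 7.562) / 9 = 7.12800
bias = 7.12800 − 7.562

bias = −0.4340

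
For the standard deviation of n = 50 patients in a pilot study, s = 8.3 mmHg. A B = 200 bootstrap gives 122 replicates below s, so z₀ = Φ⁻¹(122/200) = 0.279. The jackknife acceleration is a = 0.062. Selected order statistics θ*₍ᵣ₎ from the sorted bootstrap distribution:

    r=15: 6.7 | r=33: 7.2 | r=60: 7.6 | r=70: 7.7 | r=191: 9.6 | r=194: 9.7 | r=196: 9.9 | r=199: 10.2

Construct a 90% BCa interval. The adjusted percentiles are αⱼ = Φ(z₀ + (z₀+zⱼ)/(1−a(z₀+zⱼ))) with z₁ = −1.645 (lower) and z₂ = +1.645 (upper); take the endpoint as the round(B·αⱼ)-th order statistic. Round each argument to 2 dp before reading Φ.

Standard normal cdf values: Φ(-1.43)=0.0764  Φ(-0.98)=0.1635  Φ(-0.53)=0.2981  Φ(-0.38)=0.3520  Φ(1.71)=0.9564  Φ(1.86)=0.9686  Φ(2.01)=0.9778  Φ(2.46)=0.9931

(7.2, 10.2)

Lower: z₀ + z₁ = 0.279 + (-1.645) = -1.366; 1 − a(z₀+z₁) = 1 − (0.062)(-1.366) = 1.0847; argument = 0.279 + (-1.366)/1.0847 = -0.9803 → -0.98.
α₁ = Φ(-0.98) = 0.1635; rank = round(200 × 0.1635) = 33; θ*₍33₎ = 7.2.
Upper: z₀ + z₂ = 1.924; 1 − a(z₀+z₂) = 0.8807; argument = 2.4636 → 2.46; α₂ = 0.9931; rank = 199; θ*₍199₎ = 10.2.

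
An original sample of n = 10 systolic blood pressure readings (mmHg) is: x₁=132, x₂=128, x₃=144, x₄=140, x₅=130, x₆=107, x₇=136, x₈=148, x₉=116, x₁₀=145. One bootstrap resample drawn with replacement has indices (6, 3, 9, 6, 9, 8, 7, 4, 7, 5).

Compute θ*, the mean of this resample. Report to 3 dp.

Resample values: 107, 144, 116, 107, 116, 148, 136, 140, 136, 130.
Mean = (107 + 144 + 116 + 107 + 116 + 148 + 136 + 140 + 136 + 130) / 10 = 1280.0 / 10 = 128.000

θ* = 128.000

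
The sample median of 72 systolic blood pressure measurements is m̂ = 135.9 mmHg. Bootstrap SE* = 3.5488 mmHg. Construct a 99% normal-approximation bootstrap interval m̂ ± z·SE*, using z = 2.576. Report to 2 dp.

Margin = 2.576 × 3.5488 = 9.142
Interval: 135.9 ± 9.142

(126.76, 145.04)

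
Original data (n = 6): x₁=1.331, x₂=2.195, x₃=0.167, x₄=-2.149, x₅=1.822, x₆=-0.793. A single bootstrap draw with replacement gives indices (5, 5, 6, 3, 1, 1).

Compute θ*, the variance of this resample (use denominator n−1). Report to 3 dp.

Resample values: 1.822, 1.822, -0.793, 0.167, 1.331, 1.331.
Mean = 0.9467; sum of squared deviations = 5.4622
s² = 5.4622 / 5 = 1.0924

θ* = 1.092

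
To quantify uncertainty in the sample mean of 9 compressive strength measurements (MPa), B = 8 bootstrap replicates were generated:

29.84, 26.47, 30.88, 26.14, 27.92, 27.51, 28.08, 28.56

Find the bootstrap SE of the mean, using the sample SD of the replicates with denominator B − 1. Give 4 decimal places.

SE* = 1.5947

Bootstrap SE is the standard deviation of the 8 replicate means.
Mean of replicates: (29.84 + 26.47 + 30.88 + 26.14 + 27.92 + 27.51 + 28.08 + 28.56) / 8 = 225.40000 / 8 = 28.17500
Sum of squared deviations: (+1.66500)² + (−1.70500)² + (+2.70500)² + (−2.03500)² + (−0.25500)² + (−0.66500)² + (−0.09500)² + (+0.38500)² = 17.80200
Variance = 17.80200 / 7 = 2.54314
SE* = √2.54314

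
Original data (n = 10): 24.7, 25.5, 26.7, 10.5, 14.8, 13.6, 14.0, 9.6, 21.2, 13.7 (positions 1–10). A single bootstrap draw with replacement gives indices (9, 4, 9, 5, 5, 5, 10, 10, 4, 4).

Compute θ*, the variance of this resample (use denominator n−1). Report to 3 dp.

θ* = 15.476

Resample values: 21.2, 10.5, 21.2, 14.8, 14.8, 14.8, 13.7, 13.7, 10.5, 10.5.
Mean = 14.5700; sum of squared deviations = 139.2810
s² = 139.2810 / 9 = 15.4757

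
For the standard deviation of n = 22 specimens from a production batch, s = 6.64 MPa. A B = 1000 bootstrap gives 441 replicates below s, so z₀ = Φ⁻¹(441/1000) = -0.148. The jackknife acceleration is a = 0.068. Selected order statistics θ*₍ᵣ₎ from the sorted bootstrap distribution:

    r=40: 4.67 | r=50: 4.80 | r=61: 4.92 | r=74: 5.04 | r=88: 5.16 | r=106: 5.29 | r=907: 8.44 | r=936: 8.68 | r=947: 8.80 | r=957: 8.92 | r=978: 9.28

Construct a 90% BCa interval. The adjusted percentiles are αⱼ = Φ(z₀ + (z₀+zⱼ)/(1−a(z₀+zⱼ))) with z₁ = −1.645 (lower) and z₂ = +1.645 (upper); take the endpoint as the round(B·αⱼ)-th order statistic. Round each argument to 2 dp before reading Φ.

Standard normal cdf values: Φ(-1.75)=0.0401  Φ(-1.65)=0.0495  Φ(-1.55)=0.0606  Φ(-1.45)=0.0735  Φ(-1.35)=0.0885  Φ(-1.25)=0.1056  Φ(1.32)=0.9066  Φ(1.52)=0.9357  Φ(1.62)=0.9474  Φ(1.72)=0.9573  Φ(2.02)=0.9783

(4.67, 8.68)

Lower: z₀ + z₁ = -0.148 + (-1.645) = -1.793; 1 − a(z₀+z₁) = 1 − (0.068)(-1.793) = 1.1219; argument = -0.148 + (-1.793)/1.1219 = -1.7461 → -1.75.
α₁ = Φ(-1.75) = 0.0401; rank = round(1000 × 0.0401) = 40; θ*₍40₎ = 4.67.
Upper: z₀ + z₂ = 1.497; 1 − a(z₀+z₂) = 0.8982; argument = 1.5187 → 1.52; α₂ = 0.9357; rank = 936; θ*₍936₎ = 8.68.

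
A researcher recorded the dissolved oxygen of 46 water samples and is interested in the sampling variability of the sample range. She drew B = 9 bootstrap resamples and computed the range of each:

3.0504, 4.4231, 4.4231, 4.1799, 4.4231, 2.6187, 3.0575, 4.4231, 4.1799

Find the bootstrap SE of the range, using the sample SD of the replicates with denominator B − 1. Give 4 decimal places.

SE* = 0.7343

Bootstrap SE is the standard deviation of the 9 replicate ranges.
Mean of replicates: (3.0504 + 4.4231 + 4.4231 + 4.1799 + 4.4231 + 2.6187 + 3.0575 + 4.4231 + 4.1799) / 9 = 34.77880 / 9 = 3.86431
Sum of squared deviations: (−0.81391)² + (+0.55879)² + (+0.55879)² + (+0.31559)² + (+0.55879)² + (−1.24561)² + (−0.80681)² + (+0.55879)² + (+0.31559)² = 4.31312
Variance = 4.31312 / 8 = 0.53914
SE* = √0.53914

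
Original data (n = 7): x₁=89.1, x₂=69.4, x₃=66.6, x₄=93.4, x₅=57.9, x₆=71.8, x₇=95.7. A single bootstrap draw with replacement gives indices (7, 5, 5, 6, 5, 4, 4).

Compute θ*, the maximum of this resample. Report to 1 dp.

θ* = 95.7

Resample values: 95.7, 57.9, 57.9, 71.8, 57.9, 93.4, 93.4.
Maximum = 95.7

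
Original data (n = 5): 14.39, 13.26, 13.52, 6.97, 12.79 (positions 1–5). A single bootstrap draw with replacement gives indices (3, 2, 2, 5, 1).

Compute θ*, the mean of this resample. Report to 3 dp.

Resample values: 13.52, 13.26, 13.26, 12.79, 14.39.
Mean = (13.52 + 13.26 + 13.26 + 12.79 + 14.39) / 5 = 67.220 / 5 = 13.444

θ* = 13.444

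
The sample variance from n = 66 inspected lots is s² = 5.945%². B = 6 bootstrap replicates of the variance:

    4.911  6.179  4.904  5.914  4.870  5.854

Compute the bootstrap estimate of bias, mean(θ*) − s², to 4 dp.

mean(θ*) = (4.911 + 6.179 + 4.904 + 5.914 + 4.870 + 5.854) / 6 = 5.43867
bias = 5.43867 − 5.945

bias = −0.5063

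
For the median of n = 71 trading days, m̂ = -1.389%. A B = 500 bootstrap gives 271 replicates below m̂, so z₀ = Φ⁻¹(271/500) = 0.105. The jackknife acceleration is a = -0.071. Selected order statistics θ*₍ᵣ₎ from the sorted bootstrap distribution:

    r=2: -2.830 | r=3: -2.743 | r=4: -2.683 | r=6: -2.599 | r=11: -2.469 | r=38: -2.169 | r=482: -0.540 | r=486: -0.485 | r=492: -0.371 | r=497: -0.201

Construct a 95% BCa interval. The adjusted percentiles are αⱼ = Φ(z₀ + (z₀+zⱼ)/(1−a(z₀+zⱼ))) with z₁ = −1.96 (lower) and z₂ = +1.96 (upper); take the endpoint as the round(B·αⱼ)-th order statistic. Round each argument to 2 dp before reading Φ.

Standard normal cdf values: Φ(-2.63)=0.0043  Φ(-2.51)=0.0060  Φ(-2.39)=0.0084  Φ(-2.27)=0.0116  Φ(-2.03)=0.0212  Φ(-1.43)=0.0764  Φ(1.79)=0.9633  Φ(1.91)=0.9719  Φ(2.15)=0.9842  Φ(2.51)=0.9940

(-2.469, -0.485)

Lower: z₀ + z₁ = 0.105 + (-1.960) = -1.855; 1 − a(z₀+z₁) = 1 − (-0.071)(-1.855) = 0.8683; argument = 0.105 + (-1.855)/0.8683 = -2.0314 → -2.03.
α₁ = Φ(-2.03) = 0.0212; rank = round(500 × 0.0212) = 11; θ*₍11₎ = -2.469.
Upper: z₀ + z₂ = 2.065; 1 − a(z₀+z₂) = 1.1466; argument = 1.9060 → 1.91; α₂ = 0.9719; rank = 486; θ*₍486₎ = -0.485.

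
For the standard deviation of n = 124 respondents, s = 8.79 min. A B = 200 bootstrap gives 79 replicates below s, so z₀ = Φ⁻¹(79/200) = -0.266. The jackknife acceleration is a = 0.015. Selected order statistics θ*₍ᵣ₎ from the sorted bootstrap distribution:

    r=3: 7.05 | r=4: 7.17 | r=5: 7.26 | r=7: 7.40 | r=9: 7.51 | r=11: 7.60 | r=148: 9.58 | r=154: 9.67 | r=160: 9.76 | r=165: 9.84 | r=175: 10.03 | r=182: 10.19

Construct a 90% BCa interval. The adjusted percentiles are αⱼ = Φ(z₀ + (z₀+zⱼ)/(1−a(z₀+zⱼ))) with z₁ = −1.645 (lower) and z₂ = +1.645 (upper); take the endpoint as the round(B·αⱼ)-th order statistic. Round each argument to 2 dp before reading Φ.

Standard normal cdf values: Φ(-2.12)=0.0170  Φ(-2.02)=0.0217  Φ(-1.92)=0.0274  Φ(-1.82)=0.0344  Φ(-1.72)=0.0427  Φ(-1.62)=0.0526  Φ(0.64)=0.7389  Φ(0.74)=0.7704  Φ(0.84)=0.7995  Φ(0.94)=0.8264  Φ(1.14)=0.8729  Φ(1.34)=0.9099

(7.05, 10.03)

Lower: z₀ + z₁ = -0.266 + (-1.645) = -1.911; 1 − a(z₀+z₁) = 1 − (0.015)(-1.911) = 1.0287; argument = -0.266 + (-1.911)/1.0287 = -2.1237 → -2.12.
α₁ = Φ(-2.12) = 0.0170; rank = round(200 × 0.0170) = 3; θ*₍3₎ = 7.05.
Upper: z₀ + z₂ = 1.379; 1 − a(z₀+z₂) = 0.9793; argument = 1.1421 → 1.14; α₂ = 0.8729; rank = 175; θ*₍175₎ = 10.03.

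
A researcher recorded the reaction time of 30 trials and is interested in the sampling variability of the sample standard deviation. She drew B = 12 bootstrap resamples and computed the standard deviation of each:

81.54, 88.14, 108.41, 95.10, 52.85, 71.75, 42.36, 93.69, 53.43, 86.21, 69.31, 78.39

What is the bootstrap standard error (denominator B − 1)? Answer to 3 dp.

Bootstrap SE is the standard deviation of the 12 replicate standard deviations.
Mean of replicates: (81.54 + 88.14 + 108.41 + 95.10 + 52.85 + 71.75 + 42.36 + 93.69 + 53.43 + 86.21 + 69.31 + 78.39) / 12 = 921.1800 / 12 = 76.7650
Sum of squared deviations: (+4.7750)² + (+11.3750)² + (+31.6450)² + (+18.3350)² + (−23.9150)² + (−5.0150)² + (−34.4050)² + (+16.9250)² + (−23.3350)² + (+9.4450)² + (−7.4550)² + (+1.6250)² = 4248.9545
Variance = 4248.9545 / 11 = 386.2686
SE* = √386.2686

SE* = 19.654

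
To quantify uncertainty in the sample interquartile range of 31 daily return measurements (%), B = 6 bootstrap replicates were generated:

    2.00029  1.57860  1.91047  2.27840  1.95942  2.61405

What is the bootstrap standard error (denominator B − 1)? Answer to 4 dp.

Bootstrap SE is the standard deviation of the 6 replicate interquartile ranges.
Mean of replicates: (2.00029 + 1.57860 + 1.91047 + 2.27840 + 1.95942 + 2.61405) / 6 = 12.341230 / 6 = 2.056872
Sum of squared deviations: (−0.056582)² + (−0.478272)² + (−0.146402)² + (+0.221528)² + (−0.097452)² + (+0.557178)² = 0.622398
Variance = 0.622398 / 5 = 0.124480
SE* = √0.124480

SE* = 0.3528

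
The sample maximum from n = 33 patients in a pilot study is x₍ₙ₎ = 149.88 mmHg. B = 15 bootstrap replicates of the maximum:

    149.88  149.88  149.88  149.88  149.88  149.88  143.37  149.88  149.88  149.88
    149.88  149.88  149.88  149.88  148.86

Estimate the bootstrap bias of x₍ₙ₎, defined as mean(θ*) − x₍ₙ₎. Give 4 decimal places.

bias = −0.5020

mean(θ*) = (149.88 + 149.88 + 149.88 + 149.88 + 149.88 + 149.88 + 143.37 + 149.88 + 149.88 + 149.88 + 149.88 + 149.88 + 149.88 + 149.88 + 148.86) / 15 = 149.37800
bias = 149.37800 − 149.88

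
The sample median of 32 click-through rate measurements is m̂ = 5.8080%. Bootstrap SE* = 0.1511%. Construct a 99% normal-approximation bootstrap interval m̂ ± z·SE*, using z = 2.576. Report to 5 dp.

Margin = 2.576 × 0.1511 = 0.389234
Interval: 5.8080 ± 0.389234

(5.41877, 6.19723)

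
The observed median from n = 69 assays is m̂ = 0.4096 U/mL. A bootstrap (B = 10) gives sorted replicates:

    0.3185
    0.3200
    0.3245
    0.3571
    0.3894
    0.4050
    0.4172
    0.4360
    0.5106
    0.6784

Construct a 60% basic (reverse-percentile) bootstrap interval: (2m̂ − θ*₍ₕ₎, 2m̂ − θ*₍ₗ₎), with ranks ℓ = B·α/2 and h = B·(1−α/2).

(0.3832, 0.4992)

Percentile endpoints at ranks 2 and 8: θ*₍2₎ = 0.3200, θ*₍8₎ = 0.4360.
Basic interval reflects these around m̂:
  lower = 2 × 0.4096 − 0.4360 = 0.3832
  upper = 2 × 0.4096 − 0.3200 = 0.4992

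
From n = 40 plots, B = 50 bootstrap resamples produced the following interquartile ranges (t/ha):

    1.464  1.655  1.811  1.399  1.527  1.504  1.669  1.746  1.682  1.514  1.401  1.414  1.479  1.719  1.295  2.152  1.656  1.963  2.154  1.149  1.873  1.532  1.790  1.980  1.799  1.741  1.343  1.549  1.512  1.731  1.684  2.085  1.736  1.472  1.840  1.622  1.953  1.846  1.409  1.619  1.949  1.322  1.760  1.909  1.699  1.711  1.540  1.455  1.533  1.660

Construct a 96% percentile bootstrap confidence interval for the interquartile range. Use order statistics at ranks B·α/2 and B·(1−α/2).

Sorted replicates: 1.149, 1.295, 1.322, 1.343, 1.399, 1.401, 1.409, 1.414, 1.455, 1.464, 1.472, 1.479, 1.504, 1.512, 1.514, 1.527, 1.532, 1.533, 1.540, 1.549, 1.619, 1.622, 1.655, 1.656, 1.660, 1.669, 1.682, 1.684, 1.699, 1.711, 1.719, 1.731, 1.736, 1.741, 1.746, 1.760, 1.790, 1.799, 1.811, 1.840, 1.846, 1.873, 1.909, 1.949, 1.953, 1.963, 1.980, 2.085, 2.152, 2.154
α = 0.04; lower rank = 50 × 0.020 = 1; upper rank = 50 × 0.980 = 49.
The 1st smallest replicate is 1.149; the 49th is 2.152.

(1.149, 2.152)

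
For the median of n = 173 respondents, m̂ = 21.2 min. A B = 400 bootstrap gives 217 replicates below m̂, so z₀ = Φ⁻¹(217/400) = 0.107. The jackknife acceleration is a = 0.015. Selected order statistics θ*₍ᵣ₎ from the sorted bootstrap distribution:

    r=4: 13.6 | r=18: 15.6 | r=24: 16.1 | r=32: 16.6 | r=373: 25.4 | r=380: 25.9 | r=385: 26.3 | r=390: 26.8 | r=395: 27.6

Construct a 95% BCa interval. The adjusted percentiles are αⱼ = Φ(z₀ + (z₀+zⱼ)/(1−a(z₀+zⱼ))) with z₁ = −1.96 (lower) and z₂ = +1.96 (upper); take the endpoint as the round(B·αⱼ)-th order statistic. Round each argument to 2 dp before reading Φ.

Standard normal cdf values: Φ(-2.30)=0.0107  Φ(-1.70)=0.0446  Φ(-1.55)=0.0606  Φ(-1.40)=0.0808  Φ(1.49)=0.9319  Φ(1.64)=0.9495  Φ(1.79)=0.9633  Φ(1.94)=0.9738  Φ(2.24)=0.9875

Lower: z₀ + z₁ = 0.107 + (-1.960) = -1.853; 1 − a(z₀+z₁) = 1 − (0.015)(-1.853) = 1.0278; argument = 0.107 + (-1.853)/1.0278 = -1.6959 → -1.70.
α₁ = Φ(-1.70) = 0.0446; rank = round(400 × 0.0446) = 18; θ*₍18₎ = 15.6.
Upper: z₀ + z₂ = 2.067; 1 − a(z₀+z₂) = 0.9690; argument = 2.2401 → 2.24; α₂ = 0.9875; rank = 395; θ*₍395₎ = 27.6.

(15.6, 27.6)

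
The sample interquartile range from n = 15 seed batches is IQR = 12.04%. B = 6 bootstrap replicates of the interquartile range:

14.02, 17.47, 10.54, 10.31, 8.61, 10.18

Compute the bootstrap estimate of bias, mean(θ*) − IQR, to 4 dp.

bias = −0.1850

mean(θ*) = (14.02 + 17.47 + 10.54 + 10.31 + 8.61 + 10.18) / 6 = 11.85500
bias = 11.85500 − 12.04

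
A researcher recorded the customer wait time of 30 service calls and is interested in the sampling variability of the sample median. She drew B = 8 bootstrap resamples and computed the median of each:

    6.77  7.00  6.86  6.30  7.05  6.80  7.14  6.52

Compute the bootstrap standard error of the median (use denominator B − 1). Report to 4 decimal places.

Bootstrap SE is the standard deviation of the 8 replicate medians.
Mean of replicates: (6.77 + 7.00 + 6.86 + 6.30 + 7.05 + 6.80 + 7.14 + 6.52) / 8 = 54.44000 / 8 = 6.80500
Sum of squared deviations: (−0.03500)² + (+0.19500)² + (+0.05500)² + (−0.50500)² + (+0.24500)² + (−0.00500)² + (+0.33500)² + (−0.28500)² = 0.55080
Variance = 0.55080 / 7 = 0.07869
SE* = √0.07869

SE* = 0.2805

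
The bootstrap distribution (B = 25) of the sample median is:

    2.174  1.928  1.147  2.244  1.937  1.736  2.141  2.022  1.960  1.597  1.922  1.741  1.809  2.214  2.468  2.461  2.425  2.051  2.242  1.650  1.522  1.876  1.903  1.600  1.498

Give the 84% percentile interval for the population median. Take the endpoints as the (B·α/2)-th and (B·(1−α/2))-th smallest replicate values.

(1.498, 2.425)

Sorted replicates: 1.147, 1.498, 1.522, 1.597, 1.600, 1.650, 1.736, 1.741, 1.809, 1.876, 1.903, 1.922, 1.928, 1.937, 1.960, 2.022, 2.051, 2.141, 2.174, 2.214, 2.242, 2.244, 2.425, 2.461, 2.468
α = 0.16; lower rank = 25 × 0.080 = 2; upper rank = 25 × 0.920 = 23.
The 2nd smallest replicate is 1.498; the 23rd is 2.425.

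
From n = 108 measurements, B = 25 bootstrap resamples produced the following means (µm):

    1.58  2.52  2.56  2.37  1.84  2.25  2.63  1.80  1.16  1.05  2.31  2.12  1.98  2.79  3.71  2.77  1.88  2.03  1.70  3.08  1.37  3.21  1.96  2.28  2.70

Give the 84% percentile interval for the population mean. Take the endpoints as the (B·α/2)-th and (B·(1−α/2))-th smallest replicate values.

(1.16, 3.08)

Sorted replicates: 1.05, 1.16, 1.37, 1.58, 1.70, 1.80, 1.84, 1.88, 1.96, 1.98, 2.03, 2.12, 2.25, 2.28, 2.31, 2.37, 2.52, 2.56, 2.63, 2.70, 2.77, 2.79, 3.08, 3.21, 3.71
α = 0.16; lower rank = 25 × 0.080 = 2; upper rank = 25 × 0.920 = 23.
The 2nd smallest replicate is 1.16; the 23rd is 3.08.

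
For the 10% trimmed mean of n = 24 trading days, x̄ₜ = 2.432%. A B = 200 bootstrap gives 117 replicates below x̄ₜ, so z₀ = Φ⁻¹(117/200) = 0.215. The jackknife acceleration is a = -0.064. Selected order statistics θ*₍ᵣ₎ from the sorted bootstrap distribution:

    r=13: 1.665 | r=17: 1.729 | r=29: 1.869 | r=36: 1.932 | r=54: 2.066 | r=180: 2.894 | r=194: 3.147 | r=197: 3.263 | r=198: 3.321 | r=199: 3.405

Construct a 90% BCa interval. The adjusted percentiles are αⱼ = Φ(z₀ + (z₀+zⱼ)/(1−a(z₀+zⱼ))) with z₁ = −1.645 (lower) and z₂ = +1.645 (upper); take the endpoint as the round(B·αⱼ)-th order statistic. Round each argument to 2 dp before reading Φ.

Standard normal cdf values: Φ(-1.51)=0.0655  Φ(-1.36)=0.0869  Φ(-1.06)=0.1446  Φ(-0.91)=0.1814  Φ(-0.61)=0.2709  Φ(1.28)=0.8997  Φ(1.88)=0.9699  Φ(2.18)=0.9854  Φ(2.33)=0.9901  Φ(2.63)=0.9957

(1.729, 3.147)

Lower: z₀ + z₁ = 0.215 + (-1.645) = -1.430; 1 − a(z₀+z₁) = 1 − (-0.064)(-1.430) = 0.9085; argument = 0.215 + (-1.430)/0.9085 = -1.3591 → -1.36.
α₁ = Φ(-1.36) = 0.0869; rank = round(200 × 0.0869) = 17; θ*₍17₎ = 1.729.
Upper: z₀ + z₂ = 1.860; 1 − a(z₀+z₂) = 1.1190; argument = 1.8771 → 1.88; α₂ = 0.9699; rank = 194; θ*₍194₎ = 3.147.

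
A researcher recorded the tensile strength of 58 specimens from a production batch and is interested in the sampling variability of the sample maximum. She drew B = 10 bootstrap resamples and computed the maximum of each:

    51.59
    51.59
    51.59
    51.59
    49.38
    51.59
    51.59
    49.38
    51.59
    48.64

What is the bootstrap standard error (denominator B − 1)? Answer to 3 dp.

Bootstrap SE is the standard deviation of the 10 replicate maximums.
Mean of replicates: (51.59 + 51.59 + 51.59 + 51.59 + 49.38 + 51.59 + 51.59 + 49.38 + 51.59 + 48.64) / 10 = 508.5300 / 10 = 50.8530
Sum of squared deviations: (+0.7370)² + (+0.7370)² + (+0.7370)² + (+0.7370)² + (−1.4730)² + (+0.7370)² + (+0.7370)² + (−1.4730)² + (+0.7370)² + (−2.2130)² = 13.0390
Variance = 13.0390 / 9 = 1.4488
SE* = √1.4488

SE* = 1.204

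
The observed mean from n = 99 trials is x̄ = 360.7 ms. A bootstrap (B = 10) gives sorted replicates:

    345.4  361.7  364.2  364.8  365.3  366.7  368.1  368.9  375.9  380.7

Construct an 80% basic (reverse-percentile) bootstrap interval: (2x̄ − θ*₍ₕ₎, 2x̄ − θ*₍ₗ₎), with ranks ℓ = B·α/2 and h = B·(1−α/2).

(345.5, 376.0)

Percentile endpoints at ranks 1 and 9: θ*₍1₎ = 345.4, θ*₍9₎ = 375.9.
Basic interval reflects these around x̄:
  lower = 2 × 360.7 − 375.9 = 345.5
  upper = 2 × 360.7 − 345.4 = 376.0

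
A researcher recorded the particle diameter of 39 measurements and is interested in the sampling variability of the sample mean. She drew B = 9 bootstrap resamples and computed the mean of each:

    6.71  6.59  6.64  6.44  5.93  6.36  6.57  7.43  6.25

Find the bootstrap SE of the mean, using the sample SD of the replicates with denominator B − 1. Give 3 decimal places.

Bootstrap SE is the standard deviation of the 9 replicate means.
Mean of replicates: (6.71 + 6.59 + 6.64 + 6.44 + 5.93 + 6.36 + 6.57 + 7.43 + 6.25) / 9 = 58.9200 / 9 = 6.5467
Sum of squared deviations: (+0.1633)² + (+0.0433)² + (+0.0933)² + (−0.1067)² + (−0.6167)² + (−0.1867)² + (+0.0233)² + (+0.8833)² + (−0.2967)² = 1.3326
Variance = 1.3326 / 8 = 0.1666
SE* = √0.1666

SE* = 0.408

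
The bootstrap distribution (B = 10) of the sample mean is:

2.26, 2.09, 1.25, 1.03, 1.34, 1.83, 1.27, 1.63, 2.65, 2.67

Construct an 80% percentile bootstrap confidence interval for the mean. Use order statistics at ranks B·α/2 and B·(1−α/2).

(1.03, 2.65)

Sorted replicates: 1.03, 1.25, 1.27, 1.34, 1.63, 1.83, 2.09, 2.26, 2.65, 2.67
α = 0.20; lower rank = 10 × 0.100 = 1; upper rank = 10 × 0.900 = 9.
The 1st smallest replicate is 1.03; the 9th is 2.65.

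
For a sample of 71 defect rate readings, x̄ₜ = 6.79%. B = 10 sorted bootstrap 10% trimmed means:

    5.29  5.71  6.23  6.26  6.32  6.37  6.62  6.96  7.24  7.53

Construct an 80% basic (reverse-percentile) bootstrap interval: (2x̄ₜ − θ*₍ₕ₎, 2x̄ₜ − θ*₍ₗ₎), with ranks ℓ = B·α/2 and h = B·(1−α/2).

(6.34, 8.29)

Percentile endpoints at ranks 1 and 9: θ*₍1₎ = 5.29, θ*₍9₎ = 7.24.
Basic interval reflects these around x̄ₜ:
  lower = 2 × 6.79 − 7.24 = 6.34
  upper = 2 × 6.79 − 5.29 = 8.29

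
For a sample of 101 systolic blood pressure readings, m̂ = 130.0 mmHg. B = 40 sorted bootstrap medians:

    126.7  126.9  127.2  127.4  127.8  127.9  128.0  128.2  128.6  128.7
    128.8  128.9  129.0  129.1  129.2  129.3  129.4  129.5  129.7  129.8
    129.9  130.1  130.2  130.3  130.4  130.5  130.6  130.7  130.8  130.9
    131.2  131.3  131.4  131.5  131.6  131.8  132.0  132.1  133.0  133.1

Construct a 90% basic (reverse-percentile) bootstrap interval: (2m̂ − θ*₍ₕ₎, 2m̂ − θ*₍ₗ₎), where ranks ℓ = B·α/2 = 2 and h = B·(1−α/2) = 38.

(127.9, 133.1)

Percentile endpoints at ranks 2 and 38: θ*₍2₎ = 126.9, θ*₍38₎ = 132.1.
Basic interval reflects these around m̂:
  lower = 2 × 130.0 − 132.1 = 127.9
  upper = 2 × 130.0 − 126.9 = 133.1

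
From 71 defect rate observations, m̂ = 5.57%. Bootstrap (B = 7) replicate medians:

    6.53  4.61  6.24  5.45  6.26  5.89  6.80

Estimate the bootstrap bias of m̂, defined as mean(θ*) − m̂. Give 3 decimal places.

mean(θ*) = (6.53 + 4.61 + 6.24 + 5.45 + 6.26 + 5.89 + 6.80) / 7 = 5.9686
bias = 5.9686 − 5.57

bias = +0.399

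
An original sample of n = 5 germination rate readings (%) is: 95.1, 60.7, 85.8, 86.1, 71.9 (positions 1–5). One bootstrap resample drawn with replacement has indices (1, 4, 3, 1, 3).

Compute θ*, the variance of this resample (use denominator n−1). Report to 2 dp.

θ* = 25.41

Resample values: 95.1, 86.1, 85.8, 95.1, 85.8.
Mean = 89.5800; sum of squared deviations = 101.6280
s² = 101.6280 / 4 = 25.4070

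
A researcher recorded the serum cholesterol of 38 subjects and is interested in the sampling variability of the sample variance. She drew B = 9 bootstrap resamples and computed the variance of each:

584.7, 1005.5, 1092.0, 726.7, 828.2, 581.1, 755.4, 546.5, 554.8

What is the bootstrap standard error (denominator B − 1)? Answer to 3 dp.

SE* = 201.144

Bootstrap SE is the standard deviation of the 9 replicate variances.
Mean of replicates: (584.7 + 1005.5 + 1092.0 + 726.7 + 828.2 + 581.1 + 755.4 + 546.5 + 554.8) / 9 = 6674.9000 / 9 = 741.6556
Sum of squared deviations: (−156.9556)² + (+263.8444)² + (+350.3444)² + (−14.9556)² + (+86.5444)² + (−160.5556)² + (+13.7444)² + (−195.1556)² + (−186.8556)² = 323671.4622
Variance = 323671.4622 / 8 = 40458.9328
SE* = √40458.9328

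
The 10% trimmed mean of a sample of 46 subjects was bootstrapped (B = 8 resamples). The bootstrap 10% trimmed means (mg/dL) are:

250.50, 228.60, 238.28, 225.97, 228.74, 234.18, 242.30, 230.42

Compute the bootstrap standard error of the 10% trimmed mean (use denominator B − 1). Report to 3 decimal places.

Bootstrap SE is the standard deviation of the 8 replicate 10% trimmed means.
Mean of replicates: (250.50 + 228.60 + 238.28 + 225.97 + 228.74 + 234.18 + 242.30 + 230.42) / 8 = 1878.9900 / 8 = 234.8738
Sum of squared deviations: (+15.6262)² + (−6.2738)² + (+3.4062)² + (−8.9038)² + (−6.1337)² + (−0.6937)² + (+7.4263)² + (−4.4538)² = 487.5082
Variance = 487.5082 / 7 = 69.6440
SE* = √69.6440

SE* = 8.345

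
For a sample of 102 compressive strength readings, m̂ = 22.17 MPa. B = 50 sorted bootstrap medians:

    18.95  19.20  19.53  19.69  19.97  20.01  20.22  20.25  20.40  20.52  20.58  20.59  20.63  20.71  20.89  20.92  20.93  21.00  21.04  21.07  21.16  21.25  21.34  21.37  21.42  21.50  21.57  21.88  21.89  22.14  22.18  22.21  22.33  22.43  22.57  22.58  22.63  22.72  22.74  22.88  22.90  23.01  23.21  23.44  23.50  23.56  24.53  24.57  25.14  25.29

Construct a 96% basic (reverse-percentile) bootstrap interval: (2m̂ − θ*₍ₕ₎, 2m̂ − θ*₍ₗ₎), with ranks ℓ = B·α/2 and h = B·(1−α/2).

Percentile endpoints at ranks 1 and 49: θ*₍1₎ = 18.95, θ*₍49₎ = 25.14.
Basic interval reflects these around m̂:
  lower = 2 × 22.17 − 25.14 = 19.20
  upper = 2 × 22.17 − 18.95 = 25.39

(19.20, 25.39)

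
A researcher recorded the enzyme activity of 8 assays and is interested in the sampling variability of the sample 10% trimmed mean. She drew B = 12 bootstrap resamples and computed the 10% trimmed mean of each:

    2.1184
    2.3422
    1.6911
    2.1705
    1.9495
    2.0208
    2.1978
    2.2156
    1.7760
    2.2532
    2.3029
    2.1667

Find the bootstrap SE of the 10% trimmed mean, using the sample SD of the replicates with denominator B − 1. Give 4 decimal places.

Bootstrap SE is the standard deviation of the 12 replicate 10% trimmed means.
Mean of replicates: (2.1184 + 2.3422 + 1.6911 + 2.1705 + 1.9495 + 2.0208 + 2.1978 + 2.2156 + 1.7760 + 2.2532 + 2.3029 + 2.1667) / 12 = 25.20470 / 12 = 2.10039
Sum of squared deviations: (+0.01801)² + (+0.24181)² + (−0.40929)² + (+0.07011)² + (−0.15089)² + (−0.07959)² + (+0.09741)² + (+0.11521)² + (−0.32439)² + (+0.15281)² + (+0.20251)² + (+0.06631)² = 0.45708
Variance = 0.45708 / 11 = 0.04155
SE* = √0.04155

SE* = 0.2038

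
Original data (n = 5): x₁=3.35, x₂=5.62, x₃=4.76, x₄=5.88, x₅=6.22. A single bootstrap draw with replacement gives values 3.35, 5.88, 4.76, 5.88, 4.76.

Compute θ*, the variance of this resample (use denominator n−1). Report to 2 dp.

Mean = 4.9260; sum of squared deviations = 4.3591
s² = 4.3591 / 4 = 1.0898

θ* = 1.09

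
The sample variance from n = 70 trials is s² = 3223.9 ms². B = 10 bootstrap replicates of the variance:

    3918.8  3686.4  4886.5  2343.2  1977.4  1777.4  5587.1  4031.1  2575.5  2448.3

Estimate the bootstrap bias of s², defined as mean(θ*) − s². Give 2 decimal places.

bias = +99.27

mean(θ*) = (3918.8 + 3686.4 + 4886.5 + 2343.2 + 1977.4 + 1777.4 + 5587.1 + 4031.1 + 2575.5 + 2448.3) / 10 = 3323.170
bias = 3323.170 − 3223.9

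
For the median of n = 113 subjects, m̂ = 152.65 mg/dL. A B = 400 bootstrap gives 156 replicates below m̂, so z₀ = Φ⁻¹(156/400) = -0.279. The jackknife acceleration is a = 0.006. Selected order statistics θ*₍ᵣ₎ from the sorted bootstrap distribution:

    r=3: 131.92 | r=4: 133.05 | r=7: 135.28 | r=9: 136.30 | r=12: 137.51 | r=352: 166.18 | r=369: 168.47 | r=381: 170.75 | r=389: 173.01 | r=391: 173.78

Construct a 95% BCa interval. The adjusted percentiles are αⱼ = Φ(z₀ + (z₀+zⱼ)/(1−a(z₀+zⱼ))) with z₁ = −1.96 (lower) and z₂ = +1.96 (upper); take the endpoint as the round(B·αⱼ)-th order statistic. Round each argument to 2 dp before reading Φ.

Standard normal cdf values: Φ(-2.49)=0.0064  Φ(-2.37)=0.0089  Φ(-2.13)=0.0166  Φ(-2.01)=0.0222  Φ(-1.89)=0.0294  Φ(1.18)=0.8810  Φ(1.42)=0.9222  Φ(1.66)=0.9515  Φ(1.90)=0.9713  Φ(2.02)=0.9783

(131.92, 168.47)

Lower: z₀ + z₁ = -0.279 + (-1.960) = -2.239; 1 − a(z₀+z₁) = 1 − (0.006)(-2.239) = 1.0134; argument = -0.279 + (-2.239)/1.0134 = -2.4883 → -2.49.
α₁ = Φ(-2.49) = 0.0064; rank = round(400 × 0.0064) = 3; θ*₍3₎ = 131.92.
Upper: z₀ + z₂ = 1.681; 1 − a(z₀+z₂) = 0.9899; argument = 1.4191 → 1.42; α₂ = 0.9222; rank = 369; θ*₍369₎ = 168.47.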